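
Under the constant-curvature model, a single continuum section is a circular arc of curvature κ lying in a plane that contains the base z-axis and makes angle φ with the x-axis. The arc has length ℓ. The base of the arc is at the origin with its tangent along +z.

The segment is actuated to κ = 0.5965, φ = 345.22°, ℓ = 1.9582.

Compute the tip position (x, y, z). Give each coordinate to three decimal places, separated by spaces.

0.986 -0.260 1.542

θ = κ·ℓ = 0.5965 × 1.9582 = 1.16807 rad
ρ = (1 − cos θ)/κ = (1 − 0.39193)/0.5965 = 1.01939
z = sin θ / κ = 0.91999/0.5965 = 1.54232
x = ρ cos φ = 1.01939 × cos(345.22°) = 0.98566
y = ρ sin φ = 1.01939 × sin(345.22°) = -0.26006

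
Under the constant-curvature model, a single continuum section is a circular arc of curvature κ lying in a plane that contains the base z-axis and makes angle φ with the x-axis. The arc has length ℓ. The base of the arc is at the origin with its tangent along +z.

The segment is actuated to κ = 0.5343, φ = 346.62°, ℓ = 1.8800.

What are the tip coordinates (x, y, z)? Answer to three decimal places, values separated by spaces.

0.844 -0.201 1.579

θ = κ·ℓ = 0.5343 × 1.8800 = 1.00448 rad
ρ = (1 − cos θ)/κ = (1 − 0.53652)/0.5343 = 0.86745
z = sin θ / κ = 0.84389/0.5343 = 1.57942
x = ρ cos φ = 0.86745 × cos(346.62°) = 0.84390
y = ρ sin φ = 0.86745 × sin(346.62°) = -0.20073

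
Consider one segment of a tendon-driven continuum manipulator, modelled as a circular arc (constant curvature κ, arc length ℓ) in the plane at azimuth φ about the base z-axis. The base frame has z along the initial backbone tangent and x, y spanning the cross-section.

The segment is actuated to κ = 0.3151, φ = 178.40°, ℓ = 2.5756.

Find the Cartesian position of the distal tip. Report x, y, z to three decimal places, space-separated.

-0.989 0.028 2.302

θ = κ·ℓ = 0.3151 × 2.5756 = 0.81157 rad
ρ = (1 − cos θ)/κ = (1 − 0.68836)/0.3151 = 0.98902
z = sin θ / κ = 0.72537/0.3151 = 2.30203
x = ρ cos φ = 0.98902 × cos(178.40°) = -0.98864
y = ρ sin φ = 0.98902 × sin(178.40°) = 0.02762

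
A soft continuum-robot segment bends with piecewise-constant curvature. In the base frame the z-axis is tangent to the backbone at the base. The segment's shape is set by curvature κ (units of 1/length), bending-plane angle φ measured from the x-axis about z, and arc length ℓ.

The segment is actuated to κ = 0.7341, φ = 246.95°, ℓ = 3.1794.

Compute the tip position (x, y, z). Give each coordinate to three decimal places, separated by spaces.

-0.902 -2.120 0.984

θ = κ·ℓ = 0.7341 × 3.1794 = 2.33400 rad
ρ = (1 − cos θ)/κ = (1 − -0.69124)/0.7341 = 2.30383
z = sin θ / κ = 0.72263/0.7341 = 0.98437
x = ρ cos φ = 2.30383 × cos(246.95°) = -0.90203
y = ρ sin φ = 2.30383 × sin(246.95°) = -2.11990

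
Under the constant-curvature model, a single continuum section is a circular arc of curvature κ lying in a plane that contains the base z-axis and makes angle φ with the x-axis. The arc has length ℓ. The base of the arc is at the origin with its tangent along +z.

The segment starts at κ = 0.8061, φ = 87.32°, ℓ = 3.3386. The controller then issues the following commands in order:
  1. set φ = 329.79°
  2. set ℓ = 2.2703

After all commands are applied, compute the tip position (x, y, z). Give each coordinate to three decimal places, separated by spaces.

1.347 -0.784 1.199

initial: κ=0.8061, φ=87.32°, ℓ=3.3386
cmd 1: set φ=329.79° → (κ,φ,ℓ)=(0.8061,329.79°,3.3386) → tip=(2.0372,-1.1862,0.5400)
cmd 2: set ℓ=2.2703 → (κ,φ,ℓ)=(0.8061,329.79°,2.2703) → tip=(1.3469,-0.7842,1.1991)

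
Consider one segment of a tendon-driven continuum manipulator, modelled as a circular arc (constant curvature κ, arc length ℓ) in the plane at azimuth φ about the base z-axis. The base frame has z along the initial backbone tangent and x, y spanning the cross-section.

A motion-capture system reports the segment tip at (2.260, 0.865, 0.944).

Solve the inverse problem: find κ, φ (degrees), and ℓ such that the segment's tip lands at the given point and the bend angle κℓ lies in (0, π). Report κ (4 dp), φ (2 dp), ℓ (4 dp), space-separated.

0.7173 20.94 3.3426

ρ = √(x²+y²) = √(2.260² + 0.865²) = 2.41988
φ = atan2(y, x) mod 360° = atan2(0.865, 2.260) = 20.9440°
|p|² = ρ² + z² = 2.41988² + 0.944² = 6.74696
κ = 2ρ / |p|² = 2×2.41988 / 6.74696 = 0.71732
θ = 2·atan2(ρ, z) = 2·atan2(2.41988, 0.944) = 2.39770 rad
ℓ = θ/κ = 2.39770/0.71732 = 3.34256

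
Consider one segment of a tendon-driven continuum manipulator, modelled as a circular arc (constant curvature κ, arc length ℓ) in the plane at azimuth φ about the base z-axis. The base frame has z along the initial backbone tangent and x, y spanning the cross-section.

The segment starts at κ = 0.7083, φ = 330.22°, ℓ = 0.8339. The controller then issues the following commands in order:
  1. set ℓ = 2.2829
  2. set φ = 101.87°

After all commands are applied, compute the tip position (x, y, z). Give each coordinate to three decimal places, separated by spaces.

-0.304 1.445 1.410

initial: κ=0.7083, φ=330.22°, ℓ=0.8339
cmd 1: set ℓ=2.2829 → (κ,φ,ℓ)=(0.7083,330.22°,2.2829) → tip=(1.2820,-0.7336,1.4103)
cmd 2: set φ=101.87° → (κ,φ,ℓ)=(0.7083,101.87°,2.2829) → tip=(-0.3038,1.4454,1.4103)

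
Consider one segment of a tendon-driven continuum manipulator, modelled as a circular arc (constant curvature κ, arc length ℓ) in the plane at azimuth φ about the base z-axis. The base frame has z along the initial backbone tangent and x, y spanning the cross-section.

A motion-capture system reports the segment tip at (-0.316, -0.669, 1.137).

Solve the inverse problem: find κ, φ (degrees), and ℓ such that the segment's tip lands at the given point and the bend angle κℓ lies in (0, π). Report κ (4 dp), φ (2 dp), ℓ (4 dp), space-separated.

0.8041 244.72 1.4348

ρ = √(x²+y²) = √(-0.316² + -0.669²) = 0.73988
φ = atan2(y, x) mod 360° = atan2(-0.669, -0.316) = 244.7164°
|p|² = ρ² + z² = 0.73988² + 1.137² = 1.84019
κ = 2ρ / |p|² = 2×0.73988 / 1.84019 = 0.80413
θ = 2·atan2(ρ, z) = 2·atan2(0.73988, 1.137) = 1.15377 rad
ℓ = θ/κ = 1.15377/0.80413 = 1.43480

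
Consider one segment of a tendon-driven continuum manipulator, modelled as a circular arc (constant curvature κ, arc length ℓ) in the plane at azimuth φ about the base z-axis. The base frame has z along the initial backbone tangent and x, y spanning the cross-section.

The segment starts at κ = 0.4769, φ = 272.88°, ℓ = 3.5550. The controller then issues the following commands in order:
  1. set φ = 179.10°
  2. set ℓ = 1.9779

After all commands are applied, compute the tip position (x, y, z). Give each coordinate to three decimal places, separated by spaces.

initial: κ=0.4769, φ=272.88°, ℓ=3.5550
cmd 1: set φ=179.10° → (κ,φ,ℓ)=(0.4769,179.10°,3.5550) → tip=(-2.3571,0.0370,2.0806)
cmd 2: set ℓ=1.9779 → (κ,φ,ℓ)=(0.4769,179.10°,1.9779) → tip=(-0.8656,0.0136,1.6974)

-0.866 0.014 1.697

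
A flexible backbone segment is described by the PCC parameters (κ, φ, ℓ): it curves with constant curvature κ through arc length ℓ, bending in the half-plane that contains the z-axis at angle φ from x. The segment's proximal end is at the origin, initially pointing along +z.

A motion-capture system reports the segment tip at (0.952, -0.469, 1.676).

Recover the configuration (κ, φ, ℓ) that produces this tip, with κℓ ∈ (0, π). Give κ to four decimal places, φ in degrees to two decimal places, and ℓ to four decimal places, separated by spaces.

ρ = √(x²+y²) = √(0.952² + -0.469²) = 1.06126
φ = atan2(y, x) mod 360° = atan2(-0.469, 0.952) = 333.7730°
|p|² = ρ² + z² = 1.06126² + 1.676² = 3.93524
κ = 2ρ / |p|² = 2×1.06126 / 3.93524 = 0.53936
θ = 2·atan2(ρ, z) = 2·atan2(1.06126, 1.676) = 1.12896 rad
ℓ = θ/κ = 1.12896/0.53936 = 2.09315

0.5394 333.77 2.0931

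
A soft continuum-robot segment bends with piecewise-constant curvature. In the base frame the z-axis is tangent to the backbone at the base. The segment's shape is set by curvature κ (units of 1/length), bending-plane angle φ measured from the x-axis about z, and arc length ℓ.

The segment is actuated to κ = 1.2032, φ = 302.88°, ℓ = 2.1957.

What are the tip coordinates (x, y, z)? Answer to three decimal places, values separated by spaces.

θ = κ·ℓ = 1.2032 × 2.1957 = 2.64187 rad
ρ = (1 − cos θ)/κ = (1 − -0.87771)/1.2032 = 1.56060
z = sin θ / κ = 0.47919/1.2032 = 0.39826
x = ρ cos φ = 1.56060 × cos(302.88°) = 0.84722
y = ρ sin φ = 1.56060 × sin(302.88°) = -1.31061

0.847 -1.311 0.398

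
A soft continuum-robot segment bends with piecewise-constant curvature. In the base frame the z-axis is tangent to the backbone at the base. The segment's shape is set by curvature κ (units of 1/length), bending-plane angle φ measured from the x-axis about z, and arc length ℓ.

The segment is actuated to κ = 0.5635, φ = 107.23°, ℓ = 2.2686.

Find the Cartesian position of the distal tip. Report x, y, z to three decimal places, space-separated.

-0.374 1.206 1.699

θ = κ·ℓ = 0.5635 × 2.2686 = 1.27836 rad
ρ = (1 − cos θ)/κ = (1 − 0.28829)/0.5635 = 1.26302
z = sin θ / κ = 0.95754/0.5635 = 1.69928
x = ρ cos φ = 1.26302 × cos(107.23°) = -0.37412
y = ρ sin φ = 1.26302 × sin(107.23°) = 1.20634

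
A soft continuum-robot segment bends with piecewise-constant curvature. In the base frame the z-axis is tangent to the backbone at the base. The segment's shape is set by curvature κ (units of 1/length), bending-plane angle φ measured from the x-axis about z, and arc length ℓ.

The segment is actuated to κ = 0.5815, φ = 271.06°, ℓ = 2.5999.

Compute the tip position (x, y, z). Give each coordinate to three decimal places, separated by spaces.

θ = κ·ℓ = 0.5815 × 2.5999 = 1.51184 rad
ρ = (1 − cos θ)/κ = (1 − 0.05892)/0.5815 = 1.61837
z = sin θ / κ = 0.99826/0.5815 = 1.71670
x = ρ cos φ = 1.61837 × cos(271.06°) = 0.02994
y = ρ sin φ = 1.61837 × sin(271.06°) = -1.61809

0.030 -1.618 1.717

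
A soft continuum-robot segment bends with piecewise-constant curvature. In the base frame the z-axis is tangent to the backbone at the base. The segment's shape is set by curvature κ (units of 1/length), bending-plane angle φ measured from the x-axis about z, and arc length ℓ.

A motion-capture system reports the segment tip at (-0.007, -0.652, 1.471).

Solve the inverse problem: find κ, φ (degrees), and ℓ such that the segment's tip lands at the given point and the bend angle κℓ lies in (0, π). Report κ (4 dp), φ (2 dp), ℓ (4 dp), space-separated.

ρ = √(x²+y²) = √(-0.007² + -0.652²) = 0.65204
φ = atan2(y, x) mod 360° = atan2(-0.652, -0.007) = 269.3849°
|p|² = ρ² + z² = 0.65204² + 1.471² = 2.58899
κ = 2ρ / |p|² = 2×0.65204 / 2.58899 = 0.50370
θ = 2·atan2(ρ, z) = 2·atan2(0.65204, 1.471) = 0.83447 rad
ℓ = θ/κ = 0.83447/0.50370 = 1.65669

0.5037 269.38 1.6567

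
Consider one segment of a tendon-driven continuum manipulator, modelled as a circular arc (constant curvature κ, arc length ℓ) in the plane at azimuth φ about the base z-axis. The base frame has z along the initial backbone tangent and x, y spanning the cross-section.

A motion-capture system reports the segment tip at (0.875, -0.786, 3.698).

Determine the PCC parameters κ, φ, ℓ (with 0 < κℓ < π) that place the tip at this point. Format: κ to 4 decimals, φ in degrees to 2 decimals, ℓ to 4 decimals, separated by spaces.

0.1562 318.07 3.9426

ρ = √(x²+y²) = √(0.875² + -0.786²) = 1.17619
φ = atan2(y, x) mod 360° = atan2(-0.786, 0.875) = 318.0671°
|p|² = ρ² + z² = 1.17619² + 3.698² = 15.05862
κ = 2ρ / |p|² = 2×1.17619 / 15.05862 = 0.15621
θ = 2·atan2(ρ, z) = 2·atan2(1.17619, 3.698) = 0.61589 rad
ℓ = θ/κ = 0.61589/0.15621 = 3.94256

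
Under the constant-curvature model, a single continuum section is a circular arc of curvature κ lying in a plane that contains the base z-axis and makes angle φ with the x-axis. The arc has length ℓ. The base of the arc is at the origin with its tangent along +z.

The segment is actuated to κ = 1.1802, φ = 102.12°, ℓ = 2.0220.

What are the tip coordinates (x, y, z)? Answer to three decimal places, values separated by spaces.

θ = κ·ℓ = 1.1802 × 2.0220 = 2.38636 rad
ρ = (1 − cos θ)/κ = (1 − -0.72812)/1.1802 = 1.46426
z = sin θ / κ = 0.68545/1.1802 = 0.58080
x = ρ cos φ = 1.46426 × cos(102.12°) = -0.30744
y = ρ sin φ = 1.46426 × sin(102.12°) = 1.43162

-0.307 1.432 0.581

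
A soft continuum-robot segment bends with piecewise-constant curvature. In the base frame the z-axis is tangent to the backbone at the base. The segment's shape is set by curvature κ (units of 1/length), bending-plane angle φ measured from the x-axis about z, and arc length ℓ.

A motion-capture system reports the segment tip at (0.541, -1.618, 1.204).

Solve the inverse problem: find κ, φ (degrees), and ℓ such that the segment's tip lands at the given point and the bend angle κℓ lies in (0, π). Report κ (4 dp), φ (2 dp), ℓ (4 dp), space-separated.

0.7826 288.49 2.4439

ρ = √(x²+y²) = √(0.541² + -1.618²) = 1.70605
φ = atan2(y, x) mod 360° = atan2(-1.618, 0.541) = 288.4880°
|p|² = ρ² + z² = 1.70605² + 1.204² = 4.36022
κ = 2ρ / |p|² = 2×1.70605 / 4.36022 = 0.78255
θ = 2·atan2(ρ, z) = 2·atan2(1.70605, 1.204) = 1.91248 rad
ℓ = θ/κ = 1.91248/0.78255 = 2.44390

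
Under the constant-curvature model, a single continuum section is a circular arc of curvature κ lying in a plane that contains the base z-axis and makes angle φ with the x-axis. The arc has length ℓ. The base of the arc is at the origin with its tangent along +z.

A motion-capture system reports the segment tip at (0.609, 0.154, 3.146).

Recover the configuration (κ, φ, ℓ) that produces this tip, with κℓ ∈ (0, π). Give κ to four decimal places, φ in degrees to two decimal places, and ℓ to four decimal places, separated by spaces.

0.1221 14.19 3.2290

ρ = √(x²+y²) = √(0.609² + 0.154²) = 0.62817
φ = atan2(y, x) mod 360° = atan2(0.154, 0.609) = 14.1911°
|p|² = ρ² + z² = 0.62817² + 3.146² = 10.29191
κ = 2ρ / |p|² = 2×0.62817 / 10.29191 = 0.12207
θ = 2·atan2(ρ, z) = 2·atan2(0.62817, 3.146) = 0.39416 rad
ℓ = θ/κ = 0.39416/0.12207 = 3.22896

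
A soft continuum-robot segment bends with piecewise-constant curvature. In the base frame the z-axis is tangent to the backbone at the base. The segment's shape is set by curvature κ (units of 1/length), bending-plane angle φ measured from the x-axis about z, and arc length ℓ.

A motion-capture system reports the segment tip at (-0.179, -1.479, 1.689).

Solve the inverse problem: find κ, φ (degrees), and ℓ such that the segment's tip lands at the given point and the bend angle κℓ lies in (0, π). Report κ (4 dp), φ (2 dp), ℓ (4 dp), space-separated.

ρ = √(x²+y²) = √(-0.179² + -1.479²) = 1.48979
φ = atan2(y, x) mod 360° = atan2(-1.479, -0.179) = 263.0992°
|p|² = ρ² + z² = 1.48979² + 1.689² = 5.07220
κ = 2ρ / |p|² = 2×1.48979 / 5.07220 = 0.58743
θ = 2·atan2(ρ, z) = 2·atan2(1.48979, 1.689) = 1.44562 rad
ℓ = θ/κ = 1.44562/0.58743 = 2.46091

0.5874 263.10 2.4609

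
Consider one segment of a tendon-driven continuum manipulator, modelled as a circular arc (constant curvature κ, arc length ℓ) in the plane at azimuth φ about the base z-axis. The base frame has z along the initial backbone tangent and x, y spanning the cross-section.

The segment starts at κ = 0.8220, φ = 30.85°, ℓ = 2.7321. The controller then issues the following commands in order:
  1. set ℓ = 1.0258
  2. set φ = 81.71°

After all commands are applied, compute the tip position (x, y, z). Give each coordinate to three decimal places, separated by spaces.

initial: κ=0.8220, φ=30.85°, ℓ=2.7321
cmd 1: set ℓ=1.0258 → (κ,φ,ℓ)=(0.8220,30.85°,1.0258) → tip=(0.3498,0.2089,0.9085)
cmd 2: set φ=81.71° → (κ,φ,ℓ)=(0.8220,81.71°,1.0258) → tip=(0.0587,0.4032,0.9085)

0.059 0.403 0.908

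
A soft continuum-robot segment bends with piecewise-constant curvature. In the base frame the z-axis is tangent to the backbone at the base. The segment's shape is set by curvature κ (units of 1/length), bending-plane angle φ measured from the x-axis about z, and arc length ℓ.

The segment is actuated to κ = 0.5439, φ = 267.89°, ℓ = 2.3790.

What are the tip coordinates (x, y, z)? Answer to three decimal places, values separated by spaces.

-0.049 -1.335 1.769

θ = κ·ℓ = 0.5439 × 2.3790 = 1.29394 rad
ρ = (1 − cos θ)/κ = (1 − 0.27333)/0.5439 = 1.33603
z = sin θ / κ = 0.96192/0.5439 = 1.76856
x = ρ cos φ = 1.33603 × cos(267.89°) = -0.04919
y = ρ sin φ = 1.33603 × sin(267.89°) = -1.33512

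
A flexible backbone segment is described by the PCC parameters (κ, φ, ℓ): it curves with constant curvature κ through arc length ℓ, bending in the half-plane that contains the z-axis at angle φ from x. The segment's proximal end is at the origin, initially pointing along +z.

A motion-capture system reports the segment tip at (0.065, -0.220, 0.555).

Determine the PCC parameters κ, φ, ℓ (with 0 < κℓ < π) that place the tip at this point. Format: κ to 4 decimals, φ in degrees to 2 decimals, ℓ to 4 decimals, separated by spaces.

1.2722 286.46 0.6162

ρ = √(x²+y²) = √(0.065² + -0.220²) = 0.22940
φ = atan2(y, x) mod 360° = atan2(-0.220, 0.065) = 286.4600°
|p|² = ρ² + z² = 0.22940² + 0.555² = 0.36065
κ = 2ρ / |p|² = 2×0.22940 / 0.36065 = 1.27216
θ = 2·atan2(ρ, z) = 2·atan2(0.22940, 0.555) = 0.78390 rad
ℓ = θ/κ = 0.78390/1.27216 = 0.61620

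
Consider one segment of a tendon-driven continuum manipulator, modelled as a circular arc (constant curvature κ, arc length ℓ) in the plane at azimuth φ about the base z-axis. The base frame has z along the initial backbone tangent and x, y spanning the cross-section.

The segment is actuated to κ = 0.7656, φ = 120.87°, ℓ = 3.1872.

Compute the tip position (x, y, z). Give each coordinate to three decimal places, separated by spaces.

θ = κ·ℓ = 0.7656 × 3.1872 = 2.44012 rad
ρ = (1 − cos θ)/κ = (1 − -0.76389)/0.7656 = 2.30394
z = sin θ / κ = 0.64534/0.7656 = 0.84292
x = ρ cos φ = 2.30394 × cos(120.87°) = -1.18213
y = ρ sin φ = 2.30394 × sin(120.87°) = 1.97755

-1.182 1.978 0.843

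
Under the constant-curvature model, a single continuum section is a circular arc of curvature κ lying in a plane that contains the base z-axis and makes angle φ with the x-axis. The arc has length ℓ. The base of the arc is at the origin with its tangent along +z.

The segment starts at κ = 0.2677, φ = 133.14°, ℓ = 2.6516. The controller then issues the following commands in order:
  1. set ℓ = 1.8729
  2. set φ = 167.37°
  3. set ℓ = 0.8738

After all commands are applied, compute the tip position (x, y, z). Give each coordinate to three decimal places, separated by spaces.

-0.099 0.022 0.866

initial: κ=0.2677, φ=133.14°, ℓ=2.6516
cmd 1: set ℓ=1.8729 → (κ,φ,ℓ)=(0.2677,133.14°,1.8729) → tip=(-0.3144,0.3355,1.7954)
cmd 2: set φ=167.37° → (κ,φ,ℓ)=(0.2677,167.37°,1.8729) → tip=(-0.4486,0.1005,1.7954)
cmd 3: set ℓ=0.8738 → (κ,φ,ℓ)=(0.2677,167.37°,0.8738) → tip=(-0.0993,0.0222,0.8659)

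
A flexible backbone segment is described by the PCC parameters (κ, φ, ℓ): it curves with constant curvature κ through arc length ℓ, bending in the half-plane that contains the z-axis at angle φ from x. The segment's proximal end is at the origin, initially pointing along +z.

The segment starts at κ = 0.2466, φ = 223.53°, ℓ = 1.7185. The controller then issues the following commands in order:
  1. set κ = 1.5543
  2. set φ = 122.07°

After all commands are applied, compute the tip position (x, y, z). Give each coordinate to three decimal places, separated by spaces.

initial: κ=0.2466, φ=223.53°, ℓ=1.7185
cmd 1: set κ=1.5543 → (κ,φ,ℓ)=(1.5543,223.53°,1.7185) → tip=(-0.8822,-0.8381,0.2917)
cmd 2: set φ=122.07° → (κ,φ,ℓ)=(1.5543,122.07°,1.7185) → tip=(-0.6461,1.0311,0.2917)

-0.646 1.031 0.292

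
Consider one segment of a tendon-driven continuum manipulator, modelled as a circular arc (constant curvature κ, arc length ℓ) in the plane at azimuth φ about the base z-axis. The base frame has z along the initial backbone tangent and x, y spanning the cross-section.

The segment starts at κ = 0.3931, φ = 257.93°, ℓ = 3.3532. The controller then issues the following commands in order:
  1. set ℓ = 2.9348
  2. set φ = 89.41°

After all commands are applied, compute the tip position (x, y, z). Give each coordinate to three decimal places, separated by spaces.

initial: κ=0.3931, φ=257.93°, ℓ=3.3532
cmd 1: set ℓ=2.9348 → (κ,φ,ℓ)=(0.3931,257.93°,2.9348) → tip=(-0.3164,-1.4798,2.3258)
cmd 2: set φ=89.41° → (κ,φ,ℓ)=(0.3931,89.41°,2.9348) → tip=(0.0156,1.5132,2.3258)

0.016 1.513 2.326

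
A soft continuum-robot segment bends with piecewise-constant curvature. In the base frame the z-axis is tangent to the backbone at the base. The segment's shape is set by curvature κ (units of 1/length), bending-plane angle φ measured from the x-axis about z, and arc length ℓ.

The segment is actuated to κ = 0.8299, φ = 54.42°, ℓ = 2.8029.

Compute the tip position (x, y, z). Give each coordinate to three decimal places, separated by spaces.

1.182 1.652 0.877

θ = κ·ℓ = 0.8299 × 2.8029 = 2.32613 rad
ρ = (1 − cos θ)/κ = (1 − -0.68553)/0.8299 = 2.03100
z = sin θ / κ = 0.72805/0.8299 = 0.87727
x = ρ cos φ = 2.03100 × cos(54.42°) = 1.18172
y = ρ sin φ = 2.03100 × sin(54.42°) = 1.65182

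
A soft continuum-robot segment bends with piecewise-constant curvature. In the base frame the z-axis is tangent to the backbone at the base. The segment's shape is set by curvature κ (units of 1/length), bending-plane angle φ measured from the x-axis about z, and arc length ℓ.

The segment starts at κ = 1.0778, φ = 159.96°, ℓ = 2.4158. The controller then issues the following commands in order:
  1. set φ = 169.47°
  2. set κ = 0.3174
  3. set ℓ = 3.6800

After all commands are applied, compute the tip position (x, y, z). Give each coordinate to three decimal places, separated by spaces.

initial: κ=1.0778, φ=159.96°, ℓ=2.4158
cmd 1: set φ=169.47° → (κ,φ,ℓ)=(1.0778,169.47°,2.4158) → tip=(-1.6956,0.3152,0.4753)
cmd 2: set κ=0.3174 → (κ,φ,ℓ)=(0.3174,169.47°,2.4158) → tip=(-0.8668,0.1611,2.1859)
cmd 3: set ℓ=3.6800 → (κ,φ,ℓ)=(0.3174,169.47°,3.6800) → tip=(-1.8834,0.3501,2.8985)

-1.883 0.350 2.898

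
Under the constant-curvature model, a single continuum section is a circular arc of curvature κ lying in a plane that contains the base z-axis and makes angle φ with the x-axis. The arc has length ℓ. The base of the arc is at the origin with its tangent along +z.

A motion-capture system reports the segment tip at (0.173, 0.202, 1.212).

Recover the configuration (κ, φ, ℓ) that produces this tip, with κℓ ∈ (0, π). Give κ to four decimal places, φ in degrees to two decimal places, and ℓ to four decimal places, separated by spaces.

0.3455 49.42 1.2505

ρ = √(x²+y²) = √(0.173² + 0.202²) = 0.26596
φ = atan2(y, x) mod 360° = atan2(0.202, 0.173) = 49.4221°
|p|² = ρ² + z² = 0.26596² + 1.212² = 1.53968
κ = 2ρ / |p|² = 2×0.26596 / 1.53968 = 0.34547
θ = 2·atan2(ρ, z) = 2·atan2(0.26596, 1.212) = 0.43203 rad
ℓ = θ/κ = 0.43203/0.34547 = 1.25054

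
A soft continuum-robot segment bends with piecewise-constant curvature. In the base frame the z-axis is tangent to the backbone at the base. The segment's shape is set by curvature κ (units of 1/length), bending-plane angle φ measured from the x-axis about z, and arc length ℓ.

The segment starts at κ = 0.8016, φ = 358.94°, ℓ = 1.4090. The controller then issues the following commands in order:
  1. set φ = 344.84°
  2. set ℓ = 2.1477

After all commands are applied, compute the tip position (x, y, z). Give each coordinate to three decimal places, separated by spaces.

initial: κ=0.8016, φ=358.94°, ℓ=1.4090
cmd 1: set φ=344.84° → (κ,φ,ℓ)=(0.8016,344.84°,1.4090) → tip=(0.6898,-0.1869,1.1280)
cmd 2: set ℓ=2.1477 → (κ,φ,ℓ)=(0.8016,344.84°,2.1477) → tip=(1.3850,-0.3753,1.2333)

1.385 -0.375 1.233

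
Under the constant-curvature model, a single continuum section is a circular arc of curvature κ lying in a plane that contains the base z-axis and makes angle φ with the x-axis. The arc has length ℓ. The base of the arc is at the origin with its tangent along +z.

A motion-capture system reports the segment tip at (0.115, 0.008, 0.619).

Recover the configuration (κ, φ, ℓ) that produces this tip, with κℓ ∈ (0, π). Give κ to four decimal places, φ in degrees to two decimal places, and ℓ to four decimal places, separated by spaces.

0.5816 3.98 0.6332

ρ = √(x²+y²) = √(0.115² + 0.008²) = 0.11528
φ = atan2(y, x) mod 360° = atan2(0.008, 0.115) = 3.9794°
|p|² = ρ² + z² = 0.11528² + 0.619² = 0.39645
κ = 2ρ / |p|² = 2×0.11528 / 0.39645 = 0.58155
θ = 2·atan2(ρ, z) = 2·atan2(0.11528, 0.619) = 0.36825 rad
ℓ = θ/κ = 0.36825/0.58155 = 0.63321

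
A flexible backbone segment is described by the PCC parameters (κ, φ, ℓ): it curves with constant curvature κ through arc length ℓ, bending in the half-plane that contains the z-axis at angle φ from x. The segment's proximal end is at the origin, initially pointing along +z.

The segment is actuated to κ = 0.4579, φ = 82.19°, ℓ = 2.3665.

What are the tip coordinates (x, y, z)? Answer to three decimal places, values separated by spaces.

0.158 1.151 1.930

θ = κ·ℓ = 0.4579 × 2.3665 = 1.08362 rad
ρ = (1 − cos θ)/κ = (1 − 0.46813)/0.4579 = 1.16154
z = sin θ / κ = 0.88366/0.4579 = 1.92981
x = ρ cos φ = 1.16154 × cos(82.19°) = 0.15784
y = ρ sin φ = 1.16154 × sin(82.19°) = 1.15076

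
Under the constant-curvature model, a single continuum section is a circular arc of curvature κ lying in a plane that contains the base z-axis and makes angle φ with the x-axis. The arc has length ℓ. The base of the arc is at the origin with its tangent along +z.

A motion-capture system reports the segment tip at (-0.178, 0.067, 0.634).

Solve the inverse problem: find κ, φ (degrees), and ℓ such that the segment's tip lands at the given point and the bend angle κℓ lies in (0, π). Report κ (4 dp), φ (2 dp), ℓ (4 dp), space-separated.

ρ = √(x²+y²) = √(-0.178² + 0.067²) = 0.19019
φ = atan2(y, x) mod 360° = atan2(0.067, -0.178) = 159.3734°
|p|² = ρ² + z² = 0.19019² + 0.634² = 0.43813
κ = 2ρ / |p|² = 2×0.19019 / 0.43813 = 0.86820
θ = 2·atan2(ρ, z) = 2·atan2(0.19019, 0.634) = 0.58289 rad
ℓ = θ/κ = 0.58289/0.86820 = 0.67138

0.8682 159.37 0.6714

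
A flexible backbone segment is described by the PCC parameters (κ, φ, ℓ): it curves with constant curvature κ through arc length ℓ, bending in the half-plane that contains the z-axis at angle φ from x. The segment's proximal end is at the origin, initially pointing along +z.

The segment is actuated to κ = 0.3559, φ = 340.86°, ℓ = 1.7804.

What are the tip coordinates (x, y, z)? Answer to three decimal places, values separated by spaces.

0.515 -0.179 1.664

θ = κ·ℓ = 0.3559 × 1.7804 = 0.63364 rad
ρ = (1 − cos θ)/κ = (1 − 0.80588)/0.3559 = 0.54545
z = sin θ / κ = 0.59209/0.3559 = 1.66363
x = ρ cos φ = 0.54545 × cos(340.86°) = 0.51530
y = ρ sin φ = 0.54545 × sin(340.86°) = -0.17884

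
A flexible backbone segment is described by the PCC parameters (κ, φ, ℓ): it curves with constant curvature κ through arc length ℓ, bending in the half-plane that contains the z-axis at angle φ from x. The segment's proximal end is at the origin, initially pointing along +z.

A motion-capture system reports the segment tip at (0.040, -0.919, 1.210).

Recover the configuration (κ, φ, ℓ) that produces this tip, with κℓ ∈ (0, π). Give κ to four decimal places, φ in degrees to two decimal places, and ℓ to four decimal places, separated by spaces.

0.7963 272.49 1.6325

ρ = √(x²+y²) = √(0.040² + -0.919²) = 0.91987
φ = atan2(y, x) mod 360° = atan2(-0.919, 0.040) = 272.4923°
|p|² = ρ² + z² = 0.91987² + 1.210² = 2.31026
κ = 2ρ / |p|² = 2×0.91987 / 2.31026 = 0.79633
θ = 2·atan2(ρ, z) = 2·atan2(0.91987, 1.210) = 1.30002 rad
ℓ = θ/κ = 1.30002/0.79633 = 1.63251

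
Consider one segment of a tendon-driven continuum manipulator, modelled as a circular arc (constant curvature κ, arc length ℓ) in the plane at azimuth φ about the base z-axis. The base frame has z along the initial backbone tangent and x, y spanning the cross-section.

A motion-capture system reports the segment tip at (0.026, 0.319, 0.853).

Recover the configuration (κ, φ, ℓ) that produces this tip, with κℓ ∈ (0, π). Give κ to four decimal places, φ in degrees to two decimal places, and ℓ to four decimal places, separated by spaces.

0.7712 85.34 0.9309

ρ = √(x²+y²) = √(0.026² + 0.319²) = 0.32006
φ = atan2(y, x) mod 360° = atan2(0.319, 0.026) = 85.3404°
|p|² = ρ² + z² = 0.32006² + 0.853² = 0.83005
κ = 2ρ / |p|² = 2×0.32006 / 0.83005 = 0.77118
θ = 2·atan2(ρ, z) = 2·atan2(0.32006, 0.853) = 0.71792 rad
ℓ = θ/κ = 0.71792/0.77118 = 0.93093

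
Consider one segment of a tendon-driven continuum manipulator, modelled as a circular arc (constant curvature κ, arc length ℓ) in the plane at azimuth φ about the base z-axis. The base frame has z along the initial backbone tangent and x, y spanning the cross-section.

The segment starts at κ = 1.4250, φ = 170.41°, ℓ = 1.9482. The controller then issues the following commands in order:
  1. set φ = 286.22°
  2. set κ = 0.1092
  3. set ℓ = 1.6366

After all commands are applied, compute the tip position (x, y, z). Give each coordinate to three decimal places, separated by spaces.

0.041 -0.140 1.628

initial: κ=1.4250, φ=170.41°, ℓ=1.9482
cmd 1: set φ=286.22° → (κ,φ,ℓ)=(1.4250,286.22°,1.9482) → tip=(0.3791,-1.3032,0.2508)
cmd 2: set κ=0.1092 → (κ,φ,ℓ)=(0.1092,286.22°,1.9482) → tip=(0.0577,-0.1982,1.9335)
cmd 3: set ℓ=1.6366 → (κ,φ,ℓ)=(0.1092,286.22°,1.6366) → tip=(0.0407,-0.1400,1.6279)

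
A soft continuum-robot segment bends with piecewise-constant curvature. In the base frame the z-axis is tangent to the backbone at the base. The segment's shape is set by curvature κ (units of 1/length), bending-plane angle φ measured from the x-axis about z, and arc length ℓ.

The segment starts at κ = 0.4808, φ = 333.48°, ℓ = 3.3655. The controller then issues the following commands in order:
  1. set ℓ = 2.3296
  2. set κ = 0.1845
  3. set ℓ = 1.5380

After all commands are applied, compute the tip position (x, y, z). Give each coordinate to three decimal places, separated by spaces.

0.194 -0.097 1.517

initial: κ=0.4808, φ=333.48°, ℓ=3.3655
cmd 1: set ℓ=2.3296 → (κ,φ,ℓ)=(0.4808,333.48°,2.3296) → tip=(1.0503,-0.5241,1.8722)
cmd 2: set κ=0.1845 → (κ,φ,ℓ)=(0.1845,333.48°,2.3296) → tip=(0.4411,-0.2201,2.2585)
cmd 3: set ℓ=1.5380 → (κ,φ,ℓ)=(0.1845,333.48°,1.5380) → tip=(0.1939,-0.0968,1.5174)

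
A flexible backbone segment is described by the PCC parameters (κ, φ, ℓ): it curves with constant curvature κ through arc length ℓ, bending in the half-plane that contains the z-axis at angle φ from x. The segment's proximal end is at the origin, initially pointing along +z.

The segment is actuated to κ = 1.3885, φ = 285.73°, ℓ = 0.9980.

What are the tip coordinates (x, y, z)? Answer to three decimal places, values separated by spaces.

0.159 -0.566 0.708

θ = κ·ℓ = 1.3885 × 0.9980 = 1.38572 rad
ρ = (1 − cos θ)/κ = (1 − 0.18402)/1.3885 = 0.58767
z = sin θ / κ = 0.98292/1.3885 = 0.70790
x = ρ cos φ = 0.58767 × cos(285.73°) = 0.15932
y = ρ sin φ = 0.58767 × sin(285.73°) = -0.56566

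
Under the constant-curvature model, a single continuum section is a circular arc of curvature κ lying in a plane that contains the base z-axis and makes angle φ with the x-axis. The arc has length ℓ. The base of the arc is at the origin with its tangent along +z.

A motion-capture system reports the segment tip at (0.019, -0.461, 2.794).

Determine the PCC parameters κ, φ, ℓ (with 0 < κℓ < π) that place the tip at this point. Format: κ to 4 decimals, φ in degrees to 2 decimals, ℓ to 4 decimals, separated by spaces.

0.1151 272.36 2.8445

ρ = √(x²+y²) = √(0.019² + -0.461²) = 0.46139
φ = atan2(y, x) mod 360° = atan2(-0.461, 0.019) = 272.3601°
|p|² = ρ² + z² = 0.46139² + 2.794² = 8.01932
κ = 2ρ / |p|² = 2×0.46139 / 8.01932 = 0.11507
θ = 2·atan2(ρ, z) = 2·atan2(0.46139, 2.794) = 0.32732 rad
ℓ = θ/κ = 0.32732/0.11507 = 2.84452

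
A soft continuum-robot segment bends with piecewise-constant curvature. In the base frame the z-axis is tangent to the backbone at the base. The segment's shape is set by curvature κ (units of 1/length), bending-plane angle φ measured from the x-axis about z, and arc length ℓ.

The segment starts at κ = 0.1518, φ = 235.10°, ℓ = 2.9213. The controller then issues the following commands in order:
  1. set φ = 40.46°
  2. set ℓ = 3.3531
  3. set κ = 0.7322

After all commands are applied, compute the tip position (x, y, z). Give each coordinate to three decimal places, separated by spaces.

initial: κ=0.1518, φ=235.10°, ℓ=2.9213
cmd 1: set φ=40.46° → (κ,φ,ℓ)=(0.1518,40.46°,2.9213) → tip=(0.4848,0.4135,2.8265)
cmd 2: set ℓ=3.3531 → (κ,φ,ℓ)=(0.1518,40.46°,3.3531) → tip=(0.6354,0.5419,3.2102)
cmd 3: set κ=0.7322 → (κ,φ,ℓ)=(0.7322,40.46°,3.3531) → tip=(1.8429,1.5718,0.8656)

1.843 1.572 0.866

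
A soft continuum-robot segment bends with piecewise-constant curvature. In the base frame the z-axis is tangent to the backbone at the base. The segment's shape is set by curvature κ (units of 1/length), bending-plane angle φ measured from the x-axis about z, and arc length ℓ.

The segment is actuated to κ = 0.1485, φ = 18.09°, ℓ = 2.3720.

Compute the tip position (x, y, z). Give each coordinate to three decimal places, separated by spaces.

θ = κ·ℓ = 0.1485 × 2.3720 = 0.35224 rad
ρ = (1 − cos θ)/κ = (1 − 0.93860)/0.1485 = 0.41346
z = sin θ / κ = 0.34500/0.1485 = 2.32325
x = ρ cos φ = 0.41346 × cos(18.09°) = 0.39302
y = ρ sin φ = 0.41346 × sin(18.09°) = 0.12838

0.393 0.128 2.323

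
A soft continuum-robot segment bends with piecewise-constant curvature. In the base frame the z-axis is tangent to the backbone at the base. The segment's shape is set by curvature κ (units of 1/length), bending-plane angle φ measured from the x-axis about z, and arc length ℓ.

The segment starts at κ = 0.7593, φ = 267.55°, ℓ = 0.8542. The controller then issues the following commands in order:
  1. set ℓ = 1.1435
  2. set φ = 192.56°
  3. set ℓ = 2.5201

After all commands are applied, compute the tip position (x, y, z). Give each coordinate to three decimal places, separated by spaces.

-1.717 -0.383 1.240

initial: κ=0.7593, φ=267.55°, ℓ=0.8542
cmd 1: set ℓ=1.1435 → (κ,φ,ℓ)=(0.7593,267.55°,1.1435) → tip=(-0.0199,-0.4656,1.0051)
cmd 2: set φ=192.56° → (κ,φ,ℓ)=(0.7593,192.56°,1.1435) → tip=(-0.4549,-0.1013,1.0051)
cmd 3: set ℓ=2.5201 → (κ,φ,ℓ)=(0.7593,192.56°,2.5201) → tip=(-1.7175,-0.3826,1.2404)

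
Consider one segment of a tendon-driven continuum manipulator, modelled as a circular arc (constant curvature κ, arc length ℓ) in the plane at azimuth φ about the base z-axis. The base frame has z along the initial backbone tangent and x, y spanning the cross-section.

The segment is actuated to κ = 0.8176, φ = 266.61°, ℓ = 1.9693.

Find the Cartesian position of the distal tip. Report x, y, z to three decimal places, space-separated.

θ = κ·ℓ = 0.8176 × 1.9693 = 1.61010 rad
ρ = (1 − cos θ)/κ = (1 − -0.03929)/0.8176 = 1.27115
z = sin θ / κ = 0.99923/0.8176 = 1.22215
x = ρ cos φ = 1.27115 × cos(266.61°) = -0.07517
y = ρ sin φ = 1.27115 × sin(266.61°) = -1.26893

-0.075 -1.269 1.222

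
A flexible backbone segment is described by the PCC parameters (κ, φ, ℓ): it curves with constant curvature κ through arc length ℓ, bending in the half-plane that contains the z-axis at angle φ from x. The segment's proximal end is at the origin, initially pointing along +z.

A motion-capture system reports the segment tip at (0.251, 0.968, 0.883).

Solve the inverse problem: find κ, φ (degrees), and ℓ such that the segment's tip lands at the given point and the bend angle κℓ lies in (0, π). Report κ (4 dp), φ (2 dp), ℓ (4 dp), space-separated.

ρ = √(x²+y²) = √(0.251² + 0.968²) = 1.00001
φ = atan2(y, x) mod 360° = atan2(0.968, 0.251) = 75.4635°
|p|² = ρ² + z² = 1.00001² + 0.883² = 1.77971
κ = 2ρ / |p|² = 2×1.00001 / 1.77971 = 1.12379
θ = 2·atan2(ρ, z) = 2·atan2(1.00001, 0.883) = 1.69492 rad
ℓ = θ/κ = 1.69492/1.12379 = 1.50822

1.1238 75.46 1.5082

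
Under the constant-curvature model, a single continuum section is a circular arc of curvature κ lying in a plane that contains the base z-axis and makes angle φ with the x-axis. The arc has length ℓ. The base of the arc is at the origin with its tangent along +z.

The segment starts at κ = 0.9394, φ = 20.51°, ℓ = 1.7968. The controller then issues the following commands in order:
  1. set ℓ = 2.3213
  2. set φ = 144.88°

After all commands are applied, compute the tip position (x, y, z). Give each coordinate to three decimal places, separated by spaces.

initial: κ=0.9394, φ=20.51°, ℓ=1.7968
cmd 1: set ℓ=2.3213 → (κ,φ,ℓ)=(0.9394,20.51°,2.3213) → tip=(1.5681,0.5866,0.8726)
cmd 2: set φ=144.88° → (κ,φ,ℓ)=(0.9394,144.88°,2.3213) → tip=(-1.3694,0.9631,0.8726)

-1.369 0.963 0.873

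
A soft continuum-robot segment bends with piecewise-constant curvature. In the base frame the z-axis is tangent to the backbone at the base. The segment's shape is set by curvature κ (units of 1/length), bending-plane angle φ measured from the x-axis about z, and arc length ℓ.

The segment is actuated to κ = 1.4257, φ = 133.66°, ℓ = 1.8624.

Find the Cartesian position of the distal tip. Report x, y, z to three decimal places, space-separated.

θ = κ·ℓ = 1.4257 × 1.8624 = 2.65522 rad
ρ = (1 − cos θ)/κ = (1 − -0.88404)/1.4257 = 1.32148
z = sin θ / κ = 0.46742/1.4257 = 0.32785
x = ρ cos φ = 1.32148 × cos(133.66°) = -0.91232
y = ρ sin φ = 1.32148 × sin(133.66°) = 0.95602

-0.912 0.956 0.328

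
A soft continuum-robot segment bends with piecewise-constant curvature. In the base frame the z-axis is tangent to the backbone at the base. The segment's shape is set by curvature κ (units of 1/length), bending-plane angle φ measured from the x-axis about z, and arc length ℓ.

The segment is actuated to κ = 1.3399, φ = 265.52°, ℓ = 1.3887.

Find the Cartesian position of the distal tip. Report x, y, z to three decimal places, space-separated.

-0.075 -0.957 0.715

θ = κ·ℓ = 1.3399 × 1.3887 = 1.86072 rad
ρ = (1 − cos θ)/κ = (1 − -0.28588)/1.3399 = 0.95968
z = sin θ / κ = 0.95827/1.3399 = 0.71518
x = ρ cos φ = 0.95968 × cos(265.52°) = -0.07496
y = ρ sin φ = 0.95968 × sin(265.52°) = -0.95675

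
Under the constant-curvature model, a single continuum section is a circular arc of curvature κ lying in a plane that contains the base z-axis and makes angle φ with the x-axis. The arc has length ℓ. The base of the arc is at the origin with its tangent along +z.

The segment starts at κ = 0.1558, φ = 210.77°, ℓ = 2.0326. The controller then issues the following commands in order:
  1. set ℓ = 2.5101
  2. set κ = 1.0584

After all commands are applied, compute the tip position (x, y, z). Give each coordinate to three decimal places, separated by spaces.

-1.530 -0.911 0.440

initial: κ=0.1558, φ=210.77°, ℓ=2.0326
cmd 1: set ℓ=2.5101 → (κ,φ,ℓ)=(0.1558,210.77°,2.5101) → tip=(-0.4164,-0.2479,2.4466)
cmd 2: set κ=1.0584 → (κ,φ,ℓ)=(1.0584,210.77°,2.5101) → tip=(-1.5300,-0.9110,0.4404)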